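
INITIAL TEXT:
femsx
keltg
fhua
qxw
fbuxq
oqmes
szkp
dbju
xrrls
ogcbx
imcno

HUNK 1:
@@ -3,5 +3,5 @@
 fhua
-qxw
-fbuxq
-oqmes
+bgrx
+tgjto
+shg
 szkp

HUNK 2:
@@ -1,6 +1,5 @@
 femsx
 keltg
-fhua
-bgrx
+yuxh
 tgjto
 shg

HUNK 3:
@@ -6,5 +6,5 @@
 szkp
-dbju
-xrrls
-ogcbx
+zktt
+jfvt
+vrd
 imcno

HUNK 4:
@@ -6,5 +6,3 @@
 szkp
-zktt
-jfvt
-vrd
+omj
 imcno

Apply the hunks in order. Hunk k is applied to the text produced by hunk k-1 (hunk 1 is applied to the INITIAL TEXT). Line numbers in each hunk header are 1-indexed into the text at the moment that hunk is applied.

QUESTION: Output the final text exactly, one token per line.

Answer: femsx
keltg
yuxh
tgjto
shg
szkp
omj
imcno

Derivation:
Hunk 1: at line 3 remove [qxw,fbuxq,oqmes] add [bgrx,tgjto,shg] -> 11 lines: femsx keltg fhua bgrx tgjto shg szkp dbju xrrls ogcbx imcno
Hunk 2: at line 1 remove [fhua,bgrx] add [yuxh] -> 10 lines: femsx keltg yuxh tgjto shg szkp dbju xrrls ogcbx imcno
Hunk 3: at line 6 remove [dbju,xrrls,ogcbx] add [zktt,jfvt,vrd] -> 10 lines: femsx keltg yuxh tgjto shg szkp zktt jfvt vrd imcno
Hunk 4: at line 6 remove [zktt,jfvt,vrd] add [omj] -> 8 lines: femsx keltg yuxh tgjto shg szkp omj imcno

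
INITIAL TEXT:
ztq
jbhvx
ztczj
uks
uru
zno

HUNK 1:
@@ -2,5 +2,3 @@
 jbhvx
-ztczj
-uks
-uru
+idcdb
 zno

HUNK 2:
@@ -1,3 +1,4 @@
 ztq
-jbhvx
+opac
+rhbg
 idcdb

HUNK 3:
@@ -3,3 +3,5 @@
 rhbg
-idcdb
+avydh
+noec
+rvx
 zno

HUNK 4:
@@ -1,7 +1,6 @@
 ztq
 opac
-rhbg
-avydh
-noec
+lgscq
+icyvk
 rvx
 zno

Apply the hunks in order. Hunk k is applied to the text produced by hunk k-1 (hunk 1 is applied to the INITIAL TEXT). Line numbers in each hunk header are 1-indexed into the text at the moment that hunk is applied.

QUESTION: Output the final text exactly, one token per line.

Answer: ztq
opac
lgscq
icyvk
rvx
zno

Derivation:
Hunk 1: at line 2 remove [ztczj,uks,uru] add [idcdb] -> 4 lines: ztq jbhvx idcdb zno
Hunk 2: at line 1 remove [jbhvx] add [opac,rhbg] -> 5 lines: ztq opac rhbg idcdb zno
Hunk 3: at line 3 remove [idcdb] add [avydh,noec,rvx] -> 7 lines: ztq opac rhbg avydh noec rvx zno
Hunk 4: at line 1 remove [rhbg,avydh,noec] add [lgscq,icyvk] -> 6 lines: ztq opac lgscq icyvk rvx zno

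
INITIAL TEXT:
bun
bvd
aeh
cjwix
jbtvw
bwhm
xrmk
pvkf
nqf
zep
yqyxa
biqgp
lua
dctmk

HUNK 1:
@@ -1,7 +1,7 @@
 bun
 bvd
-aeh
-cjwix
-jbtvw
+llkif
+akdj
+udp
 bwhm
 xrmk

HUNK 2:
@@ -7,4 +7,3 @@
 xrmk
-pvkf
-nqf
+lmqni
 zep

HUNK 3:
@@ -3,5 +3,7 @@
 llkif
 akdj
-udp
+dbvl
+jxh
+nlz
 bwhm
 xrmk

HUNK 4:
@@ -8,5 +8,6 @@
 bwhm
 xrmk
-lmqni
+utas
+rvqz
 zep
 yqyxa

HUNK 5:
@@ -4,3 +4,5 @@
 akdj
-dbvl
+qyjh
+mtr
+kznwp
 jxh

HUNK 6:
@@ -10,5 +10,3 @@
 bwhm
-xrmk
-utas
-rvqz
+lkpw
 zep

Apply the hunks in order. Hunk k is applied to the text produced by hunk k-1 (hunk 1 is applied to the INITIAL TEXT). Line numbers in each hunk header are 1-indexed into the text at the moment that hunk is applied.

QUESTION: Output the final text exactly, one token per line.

Hunk 1: at line 1 remove [aeh,cjwix,jbtvw] add [llkif,akdj,udp] -> 14 lines: bun bvd llkif akdj udp bwhm xrmk pvkf nqf zep yqyxa biqgp lua dctmk
Hunk 2: at line 7 remove [pvkf,nqf] add [lmqni] -> 13 lines: bun bvd llkif akdj udp bwhm xrmk lmqni zep yqyxa biqgp lua dctmk
Hunk 3: at line 3 remove [udp] add [dbvl,jxh,nlz] -> 15 lines: bun bvd llkif akdj dbvl jxh nlz bwhm xrmk lmqni zep yqyxa biqgp lua dctmk
Hunk 4: at line 8 remove [lmqni] add [utas,rvqz] -> 16 lines: bun bvd llkif akdj dbvl jxh nlz bwhm xrmk utas rvqz zep yqyxa biqgp lua dctmk
Hunk 5: at line 4 remove [dbvl] add [qyjh,mtr,kznwp] -> 18 lines: bun bvd llkif akdj qyjh mtr kznwp jxh nlz bwhm xrmk utas rvqz zep yqyxa biqgp lua dctmk
Hunk 6: at line 10 remove [xrmk,utas,rvqz] add [lkpw] -> 16 lines: bun bvd llkif akdj qyjh mtr kznwp jxh nlz bwhm lkpw zep yqyxa biqgp lua dctmk

Answer: bun
bvd
llkif
akdj
qyjh
mtr
kznwp
jxh
nlz
bwhm
lkpw
zep
yqyxa
biqgp
lua
dctmk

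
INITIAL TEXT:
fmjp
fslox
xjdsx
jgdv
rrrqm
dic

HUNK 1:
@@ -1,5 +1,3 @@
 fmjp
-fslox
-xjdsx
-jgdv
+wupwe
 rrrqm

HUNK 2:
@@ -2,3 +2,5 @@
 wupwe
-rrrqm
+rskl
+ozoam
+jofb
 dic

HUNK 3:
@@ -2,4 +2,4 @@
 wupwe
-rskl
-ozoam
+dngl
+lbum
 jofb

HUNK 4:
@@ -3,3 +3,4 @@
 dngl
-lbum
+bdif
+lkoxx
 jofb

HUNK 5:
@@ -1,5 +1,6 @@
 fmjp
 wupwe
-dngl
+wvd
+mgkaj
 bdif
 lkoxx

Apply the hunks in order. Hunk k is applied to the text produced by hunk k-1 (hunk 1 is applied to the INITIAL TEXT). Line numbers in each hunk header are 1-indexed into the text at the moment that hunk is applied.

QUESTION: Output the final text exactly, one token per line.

Answer: fmjp
wupwe
wvd
mgkaj
bdif
lkoxx
jofb
dic

Derivation:
Hunk 1: at line 1 remove [fslox,xjdsx,jgdv] add [wupwe] -> 4 lines: fmjp wupwe rrrqm dic
Hunk 2: at line 2 remove [rrrqm] add [rskl,ozoam,jofb] -> 6 lines: fmjp wupwe rskl ozoam jofb dic
Hunk 3: at line 2 remove [rskl,ozoam] add [dngl,lbum] -> 6 lines: fmjp wupwe dngl lbum jofb dic
Hunk 4: at line 3 remove [lbum] add [bdif,lkoxx] -> 7 lines: fmjp wupwe dngl bdif lkoxx jofb dic
Hunk 5: at line 1 remove [dngl] add [wvd,mgkaj] -> 8 lines: fmjp wupwe wvd mgkaj bdif lkoxx jofb dic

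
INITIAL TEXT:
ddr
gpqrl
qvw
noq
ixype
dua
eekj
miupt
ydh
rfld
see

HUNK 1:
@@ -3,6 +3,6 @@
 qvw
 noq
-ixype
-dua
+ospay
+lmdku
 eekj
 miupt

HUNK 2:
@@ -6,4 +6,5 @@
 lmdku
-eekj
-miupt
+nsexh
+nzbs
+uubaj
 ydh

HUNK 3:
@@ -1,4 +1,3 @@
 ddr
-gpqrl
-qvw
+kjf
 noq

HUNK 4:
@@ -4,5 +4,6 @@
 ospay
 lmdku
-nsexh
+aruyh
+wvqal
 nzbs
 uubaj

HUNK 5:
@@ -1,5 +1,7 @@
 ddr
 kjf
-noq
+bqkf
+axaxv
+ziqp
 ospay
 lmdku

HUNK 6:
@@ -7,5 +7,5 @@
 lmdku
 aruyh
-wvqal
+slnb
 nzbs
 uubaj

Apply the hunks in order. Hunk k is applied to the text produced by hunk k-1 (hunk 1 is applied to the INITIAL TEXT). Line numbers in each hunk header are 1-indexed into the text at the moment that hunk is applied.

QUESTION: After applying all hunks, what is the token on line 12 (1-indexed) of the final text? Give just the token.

Hunk 1: at line 3 remove [ixype,dua] add [ospay,lmdku] -> 11 lines: ddr gpqrl qvw noq ospay lmdku eekj miupt ydh rfld see
Hunk 2: at line 6 remove [eekj,miupt] add [nsexh,nzbs,uubaj] -> 12 lines: ddr gpqrl qvw noq ospay lmdku nsexh nzbs uubaj ydh rfld see
Hunk 3: at line 1 remove [gpqrl,qvw] add [kjf] -> 11 lines: ddr kjf noq ospay lmdku nsexh nzbs uubaj ydh rfld see
Hunk 4: at line 4 remove [nsexh] add [aruyh,wvqal] -> 12 lines: ddr kjf noq ospay lmdku aruyh wvqal nzbs uubaj ydh rfld see
Hunk 5: at line 1 remove [noq] add [bqkf,axaxv,ziqp] -> 14 lines: ddr kjf bqkf axaxv ziqp ospay lmdku aruyh wvqal nzbs uubaj ydh rfld see
Hunk 6: at line 7 remove [wvqal] add [slnb] -> 14 lines: ddr kjf bqkf axaxv ziqp ospay lmdku aruyh slnb nzbs uubaj ydh rfld see
Final line 12: ydh

Answer: ydh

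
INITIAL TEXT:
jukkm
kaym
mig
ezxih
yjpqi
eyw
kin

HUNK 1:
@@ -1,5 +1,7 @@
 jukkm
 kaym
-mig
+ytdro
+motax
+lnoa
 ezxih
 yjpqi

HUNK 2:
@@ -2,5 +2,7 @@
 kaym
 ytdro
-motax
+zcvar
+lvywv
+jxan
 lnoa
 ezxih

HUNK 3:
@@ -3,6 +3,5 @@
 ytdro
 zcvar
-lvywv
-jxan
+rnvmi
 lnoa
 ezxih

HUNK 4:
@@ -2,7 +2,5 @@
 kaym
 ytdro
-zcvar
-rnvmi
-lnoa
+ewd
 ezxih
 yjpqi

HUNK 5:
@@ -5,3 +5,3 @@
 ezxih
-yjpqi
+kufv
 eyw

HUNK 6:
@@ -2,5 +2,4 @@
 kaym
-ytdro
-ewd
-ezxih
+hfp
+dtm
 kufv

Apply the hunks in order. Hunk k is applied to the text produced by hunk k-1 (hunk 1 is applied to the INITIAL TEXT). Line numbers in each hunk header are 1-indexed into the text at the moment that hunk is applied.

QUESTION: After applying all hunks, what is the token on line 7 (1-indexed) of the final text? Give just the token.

Hunk 1: at line 1 remove [mig] add [ytdro,motax,lnoa] -> 9 lines: jukkm kaym ytdro motax lnoa ezxih yjpqi eyw kin
Hunk 2: at line 2 remove [motax] add [zcvar,lvywv,jxan] -> 11 lines: jukkm kaym ytdro zcvar lvywv jxan lnoa ezxih yjpqi eyw kin
Hunk 3: at line 3 remove [lvywv,jxan] add [rnvmi] -> 10 lines: jukkm kaym ytdro zcvar rnvmi lnoa ezxih yjpqi eyw kin
Hunk 4: at line 2 remove [zcvar,rnvmi,lnoa] add [ewd] -> 8 lines: jukkm kaym ytdro ewd ezxih yjpqi eyw kin
Hunk 5: at line 5 remove [yjpqi] add [kufv] -> 8 lines: jukkm kaym ytdro ewd ezxih kufv eyw kin
Hunk 6: at line 2 remove [ytdro,ewd,ezxih] add [hfp,dtm] -> 7 lines: jukkm kaym hfp dtm kufv eyw kin
Final line 7: kin

Answer: kin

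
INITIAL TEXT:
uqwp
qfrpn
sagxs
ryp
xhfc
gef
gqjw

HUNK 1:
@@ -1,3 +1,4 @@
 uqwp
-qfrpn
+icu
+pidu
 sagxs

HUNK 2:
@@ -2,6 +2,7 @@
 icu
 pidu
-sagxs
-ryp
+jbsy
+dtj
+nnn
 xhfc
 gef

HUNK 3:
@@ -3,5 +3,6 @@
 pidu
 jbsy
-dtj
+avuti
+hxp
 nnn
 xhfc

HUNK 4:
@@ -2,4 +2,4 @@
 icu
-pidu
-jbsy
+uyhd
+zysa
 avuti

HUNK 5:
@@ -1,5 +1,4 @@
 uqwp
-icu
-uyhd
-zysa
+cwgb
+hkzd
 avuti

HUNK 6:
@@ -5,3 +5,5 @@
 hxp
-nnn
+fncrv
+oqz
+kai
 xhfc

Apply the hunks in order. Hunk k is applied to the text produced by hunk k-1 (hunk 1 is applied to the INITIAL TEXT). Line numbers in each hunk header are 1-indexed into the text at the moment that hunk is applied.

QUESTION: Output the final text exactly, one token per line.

Hunk 1: at line 1 remove [qfrpn] add [icu,pidu] -> 8 lines: uqwp icu pidu sagxs ryp xhfc gef gqjw
Hunk 2: at line 2 remove [sagxs,ryp] add [jbsy,dtj,nnn] -> 9 lines: uqwp icu pidu jbsy dtj nnn xhfc gef gqjw
Hunk 3: at line 3 remove [dtj] add [avuti,hxp] -> 10 lines: uqwp icu pidu jbsy avuti hxp nnn xhfc gef gqjw
Hunk 4: at line 2 remove [pidu,jbsy] add [uyhd,zysa] -> 10 lines: uqwp icu uyhd zysa avuti hxp nnn xhfc gef gqjw
Hunk 5: at line 1 remove [icu,uyhd,zysa] add [cwgb,hkzd] -> 9 lines: uqwp cwgb hkzd avuti hxp nnn xhfc gef gqjw
Hunk 6: at line 5 remove [nnn] add [fncrv,oqz,kai] -> 11 lines: uqwp cwgb hkzd avuti hxp fncrv oqz kai xhfc gef gqjw

Answer: uqwp
cwgb
hkzd
avuti
hxp
fncrv
oqz
kai
xhfc
gef
gqjw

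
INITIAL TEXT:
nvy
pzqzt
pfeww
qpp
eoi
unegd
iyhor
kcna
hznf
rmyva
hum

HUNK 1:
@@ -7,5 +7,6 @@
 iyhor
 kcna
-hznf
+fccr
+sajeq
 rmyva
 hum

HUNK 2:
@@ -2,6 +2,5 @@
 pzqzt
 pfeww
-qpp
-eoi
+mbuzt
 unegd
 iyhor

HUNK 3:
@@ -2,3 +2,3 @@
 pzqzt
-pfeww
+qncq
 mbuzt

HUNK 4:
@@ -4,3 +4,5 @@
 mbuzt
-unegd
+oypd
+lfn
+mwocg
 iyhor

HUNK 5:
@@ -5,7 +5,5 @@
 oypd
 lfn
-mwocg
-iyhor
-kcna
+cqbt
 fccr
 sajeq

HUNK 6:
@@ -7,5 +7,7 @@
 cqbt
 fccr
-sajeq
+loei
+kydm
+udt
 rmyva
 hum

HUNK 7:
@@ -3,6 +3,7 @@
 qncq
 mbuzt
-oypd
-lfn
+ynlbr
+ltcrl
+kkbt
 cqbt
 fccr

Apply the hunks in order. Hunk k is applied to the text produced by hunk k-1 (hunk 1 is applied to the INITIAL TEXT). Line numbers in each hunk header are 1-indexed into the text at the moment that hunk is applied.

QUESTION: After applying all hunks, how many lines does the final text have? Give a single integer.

Hunk 1: at line 7 remove [hznf] add [fccr,sajeq] -> 12 lines: nvy pzqzt pfeww qpp eoi unegd iyhor kcna fccr sajeq rmyva hum
Hunk 2: at line 2 remove [qpp,eoi] add [mbuzt] -> 11 lines: nvy pzqzt pfeww mbuzt unegd iyhor kcna fccr sajeq rmyva hum
Hunk 3: at line 2 remove [pfeww] add [qncq] -> 11 lines: nvy pzqzt qncq mbuzt unegd iyhor kcna fccr sajeq rmyva hum
Hunk 4: at line 4 remove [unegd] add [oypd,lfn,mwocg] -> 13 lines: nvy pzqzt qncq mbuzt oypd lfn mwocg iyhor kcna fccr sajeq rmyva hum
Hunk 5: at line 5 remove [mwocg,iyhor,kcna] add [cqbt] -> 11 lines: nvy pzqzt qncq mbuzt oypd lfn cqbt fccr sajeq rmyva hum
Hunk 6: at line 7 remove [sajeq] add [loei,kydm,udt] -> 13 lines: nvy pzqzt qncq mbuzt oypd lfn cqbt fccr loei kydm udt rmyva hum
Hunk 7: at line 3 remove [oypd,lfn] add [ynlbr,ltcrl,kkbt] -> 14 lines: nvy pzqzt qncq mbuzt ynlbr ltcrl kkbt cqbt fccr loei kydm udt rmyva hum
Final line count: 14

Answer: 14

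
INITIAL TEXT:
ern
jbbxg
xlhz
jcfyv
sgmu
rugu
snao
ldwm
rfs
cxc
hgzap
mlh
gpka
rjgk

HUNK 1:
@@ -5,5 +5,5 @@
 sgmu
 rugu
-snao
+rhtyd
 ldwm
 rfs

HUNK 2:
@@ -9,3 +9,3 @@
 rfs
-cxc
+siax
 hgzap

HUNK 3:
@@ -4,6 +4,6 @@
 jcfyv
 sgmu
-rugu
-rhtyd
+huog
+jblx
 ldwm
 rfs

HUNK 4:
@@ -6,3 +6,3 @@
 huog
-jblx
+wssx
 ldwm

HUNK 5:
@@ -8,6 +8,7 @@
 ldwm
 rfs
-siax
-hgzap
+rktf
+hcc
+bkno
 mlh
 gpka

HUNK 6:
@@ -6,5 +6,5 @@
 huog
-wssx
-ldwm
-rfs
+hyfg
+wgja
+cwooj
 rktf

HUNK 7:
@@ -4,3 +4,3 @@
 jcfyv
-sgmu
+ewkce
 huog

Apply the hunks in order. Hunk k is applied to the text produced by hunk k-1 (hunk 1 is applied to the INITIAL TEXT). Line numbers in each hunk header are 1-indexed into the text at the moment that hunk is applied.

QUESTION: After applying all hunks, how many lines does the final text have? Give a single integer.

Hunk 1: at line 5 remove [snao] add [rhtyd] -> 14 lines: ern jbbxg xlhz jcfyv sgmu rugu rhtyd ldwm rfs cxc hgzap mlh gpka rjgk
Hunk 2: at line 9 remove [cxc] add [siax] -> 14 lines: ern jbbxg xlhz jcfyv sgmu rugu rhtyd ldwm rfs siax hgzap mlh gpka rjgk
Hunk 3: at line 4 remove [rugu,rhtyd] add [huog,jblx] -> 14 lines: ern jbbxg xlhz jcfyv sgmu huog jblx ldwm rfs siax hgzap mlh gpka rjgk
Hunk 4: at line 6 remove [jblx] add [wssx] -> 14 lines: ern jbbxg xlhz jcfyv sgmu huog wssx ldwm rfs siax hgzap mlh gpka rjgk
Hunk 5: at line 8 remove [siax,hgzap] add [rktf,hcc,bkno] -> 15 lines: ern jbbxg xlhz jcfyv sgmu huog wssx ldwm rfs rktf hcc bkno mlh gpka rjgk
Hunk 6: at line 6 remove [wssx,ldwm,rfs] add [hyfg,wgja,cwooj] -> 15 lines: ern jbbxg xlhz jcfyv sgmu huog hyfg wgja cwooj rktf hcc bkno mlh gpka rjgk
Hunk 7: at line 4 remove [sgmu] add [ewkce] -> 15 lines: ern jbbxg xlhz jcfyv ewkce huog hyfg wgja cwooj rktf hcc bkno mlh gpka rjgk
Final line count: 15

Answer: 15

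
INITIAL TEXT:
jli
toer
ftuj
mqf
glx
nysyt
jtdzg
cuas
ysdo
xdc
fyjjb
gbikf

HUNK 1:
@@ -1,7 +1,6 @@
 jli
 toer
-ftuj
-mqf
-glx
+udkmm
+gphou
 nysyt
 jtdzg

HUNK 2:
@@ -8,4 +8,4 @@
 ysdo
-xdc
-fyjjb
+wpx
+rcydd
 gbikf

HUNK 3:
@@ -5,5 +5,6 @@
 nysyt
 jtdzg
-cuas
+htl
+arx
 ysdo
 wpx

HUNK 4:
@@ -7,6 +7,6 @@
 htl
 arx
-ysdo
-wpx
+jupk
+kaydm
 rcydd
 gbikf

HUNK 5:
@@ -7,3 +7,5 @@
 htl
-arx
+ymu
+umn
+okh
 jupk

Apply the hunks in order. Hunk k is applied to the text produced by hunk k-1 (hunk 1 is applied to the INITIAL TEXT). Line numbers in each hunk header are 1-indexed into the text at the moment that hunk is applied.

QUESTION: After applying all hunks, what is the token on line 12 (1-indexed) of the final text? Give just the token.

Answer: kaydm

Derivation:
Hunk 1: at line 1 remove [ftuj,mqf,glx] add [udkmm,gphou] -> 11 lines: jli toer udkmm gphou nysyt jtdzg cuas ysdo xdc fyjjb gbikf
Hunk 2: at line 8 remove [xdc,fyjjb] add [wpx,rcydd] -> 11 lines: jli toer udkmm gphou nysyt jtdzg cuas ysdo wpx rcydd gbikf
Hunk 3: at line 5 remove [cuas] add [htl,arx] -> 12 lines: jli toer udkmm gphou nysyt jtdzg htl arx ysdo wpx rcydd gbikf
Hunk 4: at line 7 remove [ysdo,wpx] add [jupk,kaydm] -> 12 lines: jli toer udkmm gphou nysyt jtdzg htl arx jupk kaydm rcydd gbikf
Hunk 5: at line 7 remove [arx] add [ymu,umn,okh] -> 14 lines: jli toer udkmm gphou nysyt jtdzg htl ymu umn okh jupk kaydm rcydd gbikf
Final line 12: kaydm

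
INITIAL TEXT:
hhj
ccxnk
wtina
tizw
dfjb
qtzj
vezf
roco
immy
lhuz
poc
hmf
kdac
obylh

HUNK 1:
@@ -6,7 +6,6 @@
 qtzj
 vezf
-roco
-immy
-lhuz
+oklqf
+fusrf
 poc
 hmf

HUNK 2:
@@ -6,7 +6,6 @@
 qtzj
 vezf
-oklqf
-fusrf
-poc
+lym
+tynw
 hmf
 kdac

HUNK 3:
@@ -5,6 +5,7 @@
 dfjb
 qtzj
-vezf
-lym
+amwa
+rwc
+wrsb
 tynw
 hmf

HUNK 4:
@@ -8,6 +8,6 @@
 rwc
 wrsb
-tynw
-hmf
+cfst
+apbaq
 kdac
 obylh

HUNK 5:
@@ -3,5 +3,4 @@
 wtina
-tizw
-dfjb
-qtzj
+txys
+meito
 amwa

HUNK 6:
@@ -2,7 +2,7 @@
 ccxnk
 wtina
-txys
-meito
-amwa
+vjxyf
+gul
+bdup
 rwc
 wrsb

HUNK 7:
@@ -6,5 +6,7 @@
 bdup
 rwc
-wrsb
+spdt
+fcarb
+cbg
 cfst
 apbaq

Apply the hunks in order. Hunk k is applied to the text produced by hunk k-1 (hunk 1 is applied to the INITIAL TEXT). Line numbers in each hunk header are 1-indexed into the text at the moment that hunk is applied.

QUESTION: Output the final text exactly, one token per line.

Hunk 1: at line 6 remove [roco,immy,lhuz] add [oklqf,fusrf] -> 13 lines: hhj ccxnk wtina tizw dfjb qtzj vezf oklqf fusrf poc hmf kdac obylh
Hunk 2: at line 6 remove [oklqf,fusrf,poc] add [lym,tynw] -> 12 lines: hhj ccxnk wtina tizw dfjb qtzj vezf lym tynw hmf kdac obylh
Hunk 3: at line 5 remove [vezf,lym] add [amwa,rwc,wrsb] -> 13 lines: hhj ccxnk wtina tizw dfjb qtzj amwa rwc wrsb tynw hmf kdac obylh
Hunk 4: at line 8 remove [tynw,hmf] add [cfst,apbaq] -> 13 lines: hhj ccxnk wtina tizw dfjb qtzj amwa rwc wrsb cfst apbaq kdac obylh
Hunk 5: at line 3 remove [tizw,dfjb,qtzj] add [txys,meito] -> 12 lines: hhj ccxnk wtina txys meito amwa rwc wrsb cfst apbaq kdac obylh
Hunk 6: at line 2 remove [txys,meito,amwa] add [vjxyf,gul,bdup] -> 12 lines: hhj ccxnk wtina vjxyf gul bdup rwc wrsb cfst apbaq kdac obylh
Hunk 7: at line 6 remove [wrsb] add [spdt,fcarb,cbg] -> 14 lines: hhj ccxnk wtina vjxyf gul bdup rwc spdt fcarb cbg cfst apbaq kdac obylh

Answer: hhj
ccxnk
wtina
vjxyf
gul
bdup
rwc
spdt
fcarb
cbg
cfst
apbaq
kdac
obylh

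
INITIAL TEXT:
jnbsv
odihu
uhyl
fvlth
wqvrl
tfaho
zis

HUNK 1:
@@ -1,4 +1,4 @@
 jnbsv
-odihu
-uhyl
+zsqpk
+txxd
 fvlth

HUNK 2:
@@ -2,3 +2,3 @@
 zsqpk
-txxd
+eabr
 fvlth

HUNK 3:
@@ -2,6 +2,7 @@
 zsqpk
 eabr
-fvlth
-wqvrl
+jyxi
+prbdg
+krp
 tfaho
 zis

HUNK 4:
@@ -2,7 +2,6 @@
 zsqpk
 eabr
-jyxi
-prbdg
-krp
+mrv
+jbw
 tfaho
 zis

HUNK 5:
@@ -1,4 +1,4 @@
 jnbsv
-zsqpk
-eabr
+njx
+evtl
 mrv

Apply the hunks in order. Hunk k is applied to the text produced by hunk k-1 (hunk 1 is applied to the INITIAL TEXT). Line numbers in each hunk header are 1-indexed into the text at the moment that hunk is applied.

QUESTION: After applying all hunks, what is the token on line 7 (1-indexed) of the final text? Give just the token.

Hunk 1: at line 1 remove [odihu,uhyl] add [zsqpk,txxd] -> 7 lines: jnbsv zsqpk txxd fvlth wqvrl tfaho zis
Hunk 2: at line 2 remove [txxd] add [eabr] -> 7 lines: jnbsv zsqpk eabr fvlth wqvrl tfaho zis
Hunk 3: at line 2 remove [fvlth,wqvrl] add [jyxi,prbdg,krp] -> 8 lines: jnbsv zsqpk eabr jyxi prbdg krp tfaho zis
Hunk 4: at line 2 remove [jyxi,prbdg,krp] add [mrv,jbw] -> 7 lines: jnbsv zsqpk eabr mrv jbw tfaho zis
Hunk 5: at line 1 remove [zsqpk,eabr] add [njx,evtl] -> 7 lines: jnbsv njx evtl mrv jbw tfaho zis
Final line 7: zis

Answer: zis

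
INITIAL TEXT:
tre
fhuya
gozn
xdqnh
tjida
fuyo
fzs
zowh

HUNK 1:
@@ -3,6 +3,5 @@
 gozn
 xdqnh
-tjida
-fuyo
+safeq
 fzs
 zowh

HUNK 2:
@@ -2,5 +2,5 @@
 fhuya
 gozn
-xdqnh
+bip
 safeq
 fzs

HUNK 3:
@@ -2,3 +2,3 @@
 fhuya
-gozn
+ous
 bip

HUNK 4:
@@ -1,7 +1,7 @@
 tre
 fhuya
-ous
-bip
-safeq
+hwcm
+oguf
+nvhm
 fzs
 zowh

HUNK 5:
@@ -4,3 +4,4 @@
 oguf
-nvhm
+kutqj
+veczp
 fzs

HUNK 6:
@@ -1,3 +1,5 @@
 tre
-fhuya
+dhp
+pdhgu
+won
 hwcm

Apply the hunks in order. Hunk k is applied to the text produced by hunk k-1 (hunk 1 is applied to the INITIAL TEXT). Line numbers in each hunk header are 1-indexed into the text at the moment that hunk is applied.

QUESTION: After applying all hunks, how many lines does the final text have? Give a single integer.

Answer: 10

Derivation:
Hunk 1: at line 3 remove [tjida,fuyo] add [safeq] -> 7 lines: tre fhuya gozn xdqnh safeq fzs zowh
Hunk 2: at line 2 remove [xdqnh] add [bip] -> 7 lines: tre fhuya gozn bip safeq fzs zowh
Hunk 3: at line 2 remove [gozn] add [ous] -> 7 lines: tre fhuya ous bip safeq fzs zowh
Hunk 4: at line 1 remove [ous,bip,safeq] add [hwcm,oguf,nvhm] -> 7 lines: tre fhuya hwcm oguf nvhm fzs zowh
Hunk 5: at line 4 remove [nvhm] add [kutqj,veczp] -> 8 lines: tre fhuya hwcm oguf kutqj veczp fzs zowh
Hunk 6: at line 1 remove [fhuya] add [dhp,pdhgu,won] -> 10 lines: tre dhp pdhgu won hwcm oguf kutqj veczp fzs zowh
Final line count: 10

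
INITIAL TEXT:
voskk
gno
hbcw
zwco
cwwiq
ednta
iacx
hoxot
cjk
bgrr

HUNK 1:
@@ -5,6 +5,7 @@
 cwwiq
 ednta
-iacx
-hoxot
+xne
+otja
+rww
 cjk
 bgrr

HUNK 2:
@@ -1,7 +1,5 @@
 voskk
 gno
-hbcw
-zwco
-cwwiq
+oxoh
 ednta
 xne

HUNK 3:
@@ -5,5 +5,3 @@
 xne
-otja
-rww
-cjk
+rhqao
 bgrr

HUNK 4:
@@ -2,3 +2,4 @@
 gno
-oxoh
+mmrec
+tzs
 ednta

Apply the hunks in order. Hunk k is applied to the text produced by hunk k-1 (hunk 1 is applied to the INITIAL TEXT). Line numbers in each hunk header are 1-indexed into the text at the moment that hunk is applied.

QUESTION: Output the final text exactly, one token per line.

Answer: voskk
gno
mmrec
tzs
ednta
xne
rhqao
bgrr

Derivation:
Hunk 1: at line 5 remove [iacx,hoxot] add [xne,otja,rww] -> 11 lines: voskk gno hbcw zwco cwwiq ednta xne otja rww cjk bgrr
Hunk 2: at line 1 remove [hbcw,zwco,cwwiq] add [oxoh] -> 9 lines: voskk gno oxoh ednta xne otja rww cjk bgrr
Hunk 3: at line 5 remove [otja,rww,cjk] add [rhqao] -> 7 lines: voskk gno oxoh ednta xne rhqao bgrr
Hunk 4: at line 2 remove [oxoh] add [mmrec,tzs] -> 8 lines: voskk gno mmrec tzs ednta xne rhqao bgrr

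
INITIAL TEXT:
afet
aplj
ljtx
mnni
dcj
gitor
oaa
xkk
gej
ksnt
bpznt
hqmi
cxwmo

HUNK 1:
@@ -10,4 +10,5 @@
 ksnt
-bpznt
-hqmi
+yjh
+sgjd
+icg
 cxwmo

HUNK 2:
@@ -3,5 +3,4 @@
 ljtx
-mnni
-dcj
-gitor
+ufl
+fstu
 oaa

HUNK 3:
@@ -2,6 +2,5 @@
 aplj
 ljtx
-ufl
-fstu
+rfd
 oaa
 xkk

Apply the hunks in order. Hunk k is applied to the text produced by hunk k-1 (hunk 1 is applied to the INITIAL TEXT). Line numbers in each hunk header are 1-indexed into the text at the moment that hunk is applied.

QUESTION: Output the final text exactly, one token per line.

Answer: afet
aplj
ljtx
rfd
oaa
xkk
gej
ksnt
yjh
sgjd
icg
cxwmo

Derivation:
Hunk 1: at line 10 remove [bpznt,hqmi] add [yjh,sgjd,icg] -> 14 lines: afet aplj ljtx mnni dcj gitor oaa xkk gej ksnt yjh sgjd icg cxwmo
Hunk 2: at line 3 remove [mnni,dcj,gitor] add [ufl,fstu] -> 13 lines: afet aplj ljtx ufl fstu oaa xkk gej ksnt yjh sgjd icg cxwmo
Hunk 3: at line 2 remove [ufl,fstu] add [rfd] -> 12 lines: afet aplj ljtx rfd oaa xkk gej ksnt yjh sgjd icg cxwmo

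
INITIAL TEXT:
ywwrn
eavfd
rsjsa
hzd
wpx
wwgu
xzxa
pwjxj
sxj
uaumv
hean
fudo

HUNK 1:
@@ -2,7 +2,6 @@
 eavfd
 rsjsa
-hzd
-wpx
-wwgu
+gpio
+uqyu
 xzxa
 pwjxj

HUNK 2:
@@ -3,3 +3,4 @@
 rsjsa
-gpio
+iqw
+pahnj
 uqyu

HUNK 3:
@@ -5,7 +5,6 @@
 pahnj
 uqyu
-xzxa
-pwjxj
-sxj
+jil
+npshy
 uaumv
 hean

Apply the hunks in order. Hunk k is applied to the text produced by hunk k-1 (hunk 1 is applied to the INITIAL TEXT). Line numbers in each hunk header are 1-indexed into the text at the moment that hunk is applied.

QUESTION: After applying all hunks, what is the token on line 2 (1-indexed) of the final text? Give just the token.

Answer: eavfd

Derivation:
Hunk 1: at line 2 remove [hzd,wpx,wwgu] add [gpio,uqyu] -> 11 lines: ywwrn eavfd rsjsa gpio uqyu xzxa pwjxj sxj uaumv hean fudo
Hunk 2: at line 3 remove [gpio] add [iqw,pahnj] -> 12 lines: ywwrn eavfd rsjsa iqw pahnj uqyu xzxa pwjxj sxj uaumv hean fudo
Hunk 3: at line 5 remove [xzxa,pwjxj,sxj] add [jil,npshy] -> 11 lines: ywwrn eavfd rsjsa iqw pahnj uqyu jil npshy uaumv hean fudo
Final line 2: eavfd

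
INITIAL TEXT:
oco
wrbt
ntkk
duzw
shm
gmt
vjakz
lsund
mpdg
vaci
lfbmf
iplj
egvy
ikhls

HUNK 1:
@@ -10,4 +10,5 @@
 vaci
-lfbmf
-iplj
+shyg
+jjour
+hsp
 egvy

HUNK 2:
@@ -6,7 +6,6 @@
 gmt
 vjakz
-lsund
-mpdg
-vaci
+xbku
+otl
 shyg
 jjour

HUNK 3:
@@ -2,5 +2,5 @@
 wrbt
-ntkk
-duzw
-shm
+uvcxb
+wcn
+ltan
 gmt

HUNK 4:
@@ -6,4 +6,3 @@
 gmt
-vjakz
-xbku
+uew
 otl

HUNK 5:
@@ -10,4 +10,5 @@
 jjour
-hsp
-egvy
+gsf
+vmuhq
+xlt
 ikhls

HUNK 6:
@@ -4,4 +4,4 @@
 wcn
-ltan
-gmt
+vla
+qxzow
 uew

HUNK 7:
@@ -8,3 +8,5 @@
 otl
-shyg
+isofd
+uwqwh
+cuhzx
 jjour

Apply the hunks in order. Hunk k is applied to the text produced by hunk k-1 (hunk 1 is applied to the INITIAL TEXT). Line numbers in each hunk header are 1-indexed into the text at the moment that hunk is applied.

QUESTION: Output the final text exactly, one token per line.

Hunk 1: at line 10 remove [lfbmf,iplj] add [shyg,jjour,hsp] -> 15 lines: oco wrbt ntkk duzw shm gmt vjakz lsund mpdg vaci shyg jjour hsp egvy ikhls
Hunk 2: at line 6 remove [lsund,mpdg,vaci] add [xbku,otl] -> 14 lines: oco wrbt ntkk duzw shm gmt vjakz xbku otl shyg jjour hsp egvy ikhls
Hunk 3: at line 2 remove [ntkk,duzw,shm] add [uvcxb,wcn,ltan] -> 14 lines: oco wrbt uvcxb wcn ltan gmt vjakz xbku otl shyg jjour hsp egvy ikhls
Hunk 4: at line 6 remove [vjakz,xbku] add [uew] -> 13 lines: oco wrbt uvcxb wcn ltan gmt uew otl shyg jjour hsp egvy ikhls
Hunk 5: at line 10 remove [hsp,egvy] add [gsf,vmuhq,xlt] -> 14 lines: oco wrbt uvcxb wcn ltan gmt uew otl shyg jjour gsf vmuhq xlt ikhls
Hunk 6: at line 4 remove [ltan,gmt] add [vla,qxzow] -> 14 lines: oco wrbt uvcxb wcn vla qxzow uew otl shyg jjour gsf vmuhq xlt ikhls
Hunk 7: at line 8 remove [shyg] add [isofd,uwqwh,cuhzx] -> 16 lines: oco wrbt uvcxb wcn vla qxzow uew otl isofd uwqwh cuhzx jjour gsf vmuhq xlt ikhls

Answer: oco
wrbt
uvcxb
wcn
vla
qxzow
uew
otl
isofd
uwqwh
cuhzx
jjour
gsf
vmuhq
xlt
ikhls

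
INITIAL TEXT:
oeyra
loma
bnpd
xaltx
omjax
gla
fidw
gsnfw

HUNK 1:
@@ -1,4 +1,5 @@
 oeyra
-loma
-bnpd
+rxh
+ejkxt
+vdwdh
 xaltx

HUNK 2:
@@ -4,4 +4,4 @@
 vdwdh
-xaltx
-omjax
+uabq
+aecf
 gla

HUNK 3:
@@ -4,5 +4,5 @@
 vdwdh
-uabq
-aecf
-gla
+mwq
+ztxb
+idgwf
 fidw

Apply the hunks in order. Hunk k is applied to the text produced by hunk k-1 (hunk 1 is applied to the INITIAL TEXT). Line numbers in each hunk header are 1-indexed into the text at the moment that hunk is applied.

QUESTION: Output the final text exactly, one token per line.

Answer: oeyra
rxh
ejkxt
vdwdh
mwq
ztxb
idgwf
fidw
gsnfw

Derivation:
Hunk 1: at line 1 remove [loma,bnpd] add [rxh,ejkxt,vdwdh] -> 9 lines: oeyra rxh ejkxt vdwdh xaltx omjax gla fidw gsnfw
Hunk 2: at line 4 remove [xaltx,omjax] add [uabq,aecf] -> 9 lines: oeyra rxh ejkxt vdwdh uabq aecf gla fidw gsnfw
Hunk 3: at line 4 remove [uabq,aecf,gla] add [mwq,ztxb,idgwf] -> 9 lines: oeyra rxh ejkxt vdwdh mwq ztxb idgwf fidw gsnfw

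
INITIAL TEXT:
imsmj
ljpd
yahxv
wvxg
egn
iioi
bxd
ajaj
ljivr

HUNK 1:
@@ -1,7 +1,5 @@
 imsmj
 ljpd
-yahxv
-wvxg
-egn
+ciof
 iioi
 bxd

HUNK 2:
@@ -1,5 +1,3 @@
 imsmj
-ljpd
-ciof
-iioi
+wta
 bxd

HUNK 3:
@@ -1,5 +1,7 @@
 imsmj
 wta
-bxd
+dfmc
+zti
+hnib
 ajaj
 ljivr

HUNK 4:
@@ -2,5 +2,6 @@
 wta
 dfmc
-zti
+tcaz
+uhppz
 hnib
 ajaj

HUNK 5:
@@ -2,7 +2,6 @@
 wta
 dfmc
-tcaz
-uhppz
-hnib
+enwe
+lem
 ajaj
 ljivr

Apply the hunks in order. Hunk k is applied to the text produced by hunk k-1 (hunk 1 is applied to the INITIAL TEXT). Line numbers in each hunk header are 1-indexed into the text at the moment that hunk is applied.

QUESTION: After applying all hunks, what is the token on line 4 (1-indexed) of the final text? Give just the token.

Answer: enwe

Derivation:
Hunk 1: at line 1 remove [yahxv,wvxg,egn] add [ciof] -> 7 lines: imsmj ljpd ciof iioi bxd ajaj ljivr
Hunk 2: at line 1 remove [ljpd,ciof,iioi] add [wta] -> 5 lines: imsmj wta bxd ajaj ljivr
Hunk 3: at line 1 remove [bxd] add [dfmc,zti,hnib] -> 7 lines: imsmj wta dfmc zti hnib ajaj ljivr
Hunk 4: at line 2 remove [zti] add [tcaz,uhppz] -> 8 lines: imsmj wta dfmc tcaz uhppz hnib ajaj ljivr
Hunk 5: at line 2 remove [tcaz,uhppz,hnib] add [enwe,lem] -> 7 lines: imsmj wta dfmc enwe lem ajaj ljivr
Final line 4: enwe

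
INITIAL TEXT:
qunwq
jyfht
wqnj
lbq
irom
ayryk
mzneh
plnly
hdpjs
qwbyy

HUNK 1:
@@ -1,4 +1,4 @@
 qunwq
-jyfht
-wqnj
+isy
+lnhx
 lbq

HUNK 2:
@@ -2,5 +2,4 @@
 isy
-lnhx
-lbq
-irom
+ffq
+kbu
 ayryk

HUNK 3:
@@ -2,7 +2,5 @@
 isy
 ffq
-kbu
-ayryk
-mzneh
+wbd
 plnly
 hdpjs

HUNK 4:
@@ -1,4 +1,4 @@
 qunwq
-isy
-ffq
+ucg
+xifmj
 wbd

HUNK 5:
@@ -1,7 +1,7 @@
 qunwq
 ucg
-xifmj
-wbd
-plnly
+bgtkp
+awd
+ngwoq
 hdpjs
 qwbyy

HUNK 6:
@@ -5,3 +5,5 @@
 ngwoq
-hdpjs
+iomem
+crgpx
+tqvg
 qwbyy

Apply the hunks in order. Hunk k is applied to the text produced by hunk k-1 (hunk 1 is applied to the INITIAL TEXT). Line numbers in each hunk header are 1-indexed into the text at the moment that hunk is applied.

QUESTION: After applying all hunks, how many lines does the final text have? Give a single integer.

Answer: 9

Derivation:
Hunk 1: at line 1 remove [jyfht,wqnj] add [isy,lnhx] -> 10 lines: qunwq isy lnhx lbq irom ayryk mzneh plnly hdpjs qwbyy
Hunk 2: at line 2 remove [lnhx,lbq,irom] add [ffq,kbu] -> 9 lines: qunwq isy ffq kbu ayryk mzneh plnly hdpjs qwbyy
Hunk 3: at line 2 remove [kbu,ayryk,mzneh] add [wbd] -> 7 lines: qunwq isy ffq wbd plnly hdpjs qwbyy
Hunk 4: at line 1 remove [isy,ffq] add [ucg,xifmj] -> 7 lines: qunwq ucg xifmj wbd plnly hdpjs qwbyy
Hunk 5: at line 1 remove [xifmj,wbd,plnly] add [bgtkp,awd,ngwoq] -> 7 lines: qunwq ucg bgtkp awd ngwoq hdpjs qwbyy
Hunk 6: at line 5 remove [hdpjs] add [iomem,crgpx,tqvg] -> 9 lines: qunwq ucg bgtkp awd ngwoq iomem crgpx tqvg qwbyy
Final line count: 9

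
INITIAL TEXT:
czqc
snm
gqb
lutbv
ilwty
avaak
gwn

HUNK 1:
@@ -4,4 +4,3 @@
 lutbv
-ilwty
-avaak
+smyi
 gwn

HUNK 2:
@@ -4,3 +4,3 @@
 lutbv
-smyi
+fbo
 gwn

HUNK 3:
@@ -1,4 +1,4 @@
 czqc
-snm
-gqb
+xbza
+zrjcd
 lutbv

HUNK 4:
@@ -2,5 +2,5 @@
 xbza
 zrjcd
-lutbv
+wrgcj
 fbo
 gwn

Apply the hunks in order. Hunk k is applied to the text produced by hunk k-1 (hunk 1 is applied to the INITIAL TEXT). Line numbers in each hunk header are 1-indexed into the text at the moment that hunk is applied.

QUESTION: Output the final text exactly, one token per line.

Hunk 1: at line 4 remove [ilwty,avaak] add [smyi] -> 6 lines: czqc snm gqb lutbv smyi gwn
Hunk 2: at line 4 remove [smyi] add [fbo] -> 6 lines: czqc snm gqb lutbv fbo gwn
Hunk 3: at line 1 remove [snm,gqb] add [xbza,zrjcd] -> 6 lines: czqc xbza zrjcd lutbv fbo gwn
Hunk 4: at line 2 remove [lutbv] add [wrgcj] -> 6 lines: czqc xbza zrjcd wrgcj fbo gwn

Answer: czqc
xbza
zrjcd
wrgcj
fbo
gwn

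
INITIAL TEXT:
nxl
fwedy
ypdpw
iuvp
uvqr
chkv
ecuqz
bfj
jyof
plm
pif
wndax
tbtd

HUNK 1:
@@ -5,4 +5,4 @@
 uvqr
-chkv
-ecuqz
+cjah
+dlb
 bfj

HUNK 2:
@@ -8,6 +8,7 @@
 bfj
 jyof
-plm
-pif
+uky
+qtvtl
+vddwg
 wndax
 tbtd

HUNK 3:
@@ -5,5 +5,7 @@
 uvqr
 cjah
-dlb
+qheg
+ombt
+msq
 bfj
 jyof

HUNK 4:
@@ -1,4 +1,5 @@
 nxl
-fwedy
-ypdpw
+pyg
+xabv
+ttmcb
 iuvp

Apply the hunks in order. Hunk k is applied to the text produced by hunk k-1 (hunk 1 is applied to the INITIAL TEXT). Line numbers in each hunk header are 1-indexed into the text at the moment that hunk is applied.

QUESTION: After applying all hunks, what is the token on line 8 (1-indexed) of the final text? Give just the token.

Hunk 1: at line 5 remove [chkv,ecuqz] add [cjah,dlb] -> 13 lines: nxl fwedy ypdpw iuvp uvqr cjah dlb bfj jyof plm pif wndax tbtd
Hunk 2: at line 8 remove [plm,pif] add [uky,qtvtl,vddwg] -> 14 lines: nxl fwedy ypdpw iuvp uvqr cjah dlb bfj jyof uky qtvtl vddwg wndax tbtd
Hunk 3: at line 5 remove [dlb] add [qheg,ombt,msq] -> 16 lines: nxl fwedy ypdpw iuvp uvqr cjah qheg ombt msq bfj jyof uky qtvtl vddwg wndax tbtd
Hunk 4: at line 1 remove [fwedy,ypdpw] add [pyg,xabv,ttmcb] -> 17 lines: nxl pyg xabv ttmcb iuvp uvqr cjah qheg ombt msq bfj jyof uky qtvtl vddwg wndax tbtd
Final line 8: qheg

Answer: qheg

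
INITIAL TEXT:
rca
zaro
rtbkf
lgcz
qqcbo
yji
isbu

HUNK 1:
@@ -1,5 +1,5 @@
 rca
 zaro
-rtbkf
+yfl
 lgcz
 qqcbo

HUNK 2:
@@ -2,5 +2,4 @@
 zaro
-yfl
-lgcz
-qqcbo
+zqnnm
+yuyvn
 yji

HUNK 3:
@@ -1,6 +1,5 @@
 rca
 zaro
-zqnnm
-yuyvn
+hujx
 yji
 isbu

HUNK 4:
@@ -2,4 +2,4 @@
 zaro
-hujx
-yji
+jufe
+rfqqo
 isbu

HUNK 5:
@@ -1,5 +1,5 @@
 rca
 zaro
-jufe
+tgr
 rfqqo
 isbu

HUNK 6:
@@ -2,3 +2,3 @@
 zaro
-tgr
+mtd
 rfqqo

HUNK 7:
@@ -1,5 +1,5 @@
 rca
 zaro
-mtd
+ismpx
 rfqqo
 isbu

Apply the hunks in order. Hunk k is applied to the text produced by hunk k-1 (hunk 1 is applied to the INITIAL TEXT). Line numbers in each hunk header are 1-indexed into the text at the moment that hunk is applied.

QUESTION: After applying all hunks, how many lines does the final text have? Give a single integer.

Hunk 1: at line 1 remove [rtbkf] add [yfl] -> 7 lines: rca zaro yfl lgcz qqcbo yji isbu
Hunk 2: at line 2 remove [yfl,lgcz,qqcbo] add [zqnnm,yuyvn] -> 6 lines: rca zaro zqnnm yuyvn yji isbu
Hunk 3: at line 1 remove [zqnnm,yuyvn] add [hujx] -> 5 lines: rca zaro hujx yji isbu
Hunk 4: at line 2 remove [hujx,yji] add [jufe,rfqqo] -> 5 lines: rca zaro jufe rfqqo isbu
Hunk 5: at line 1 remove [jufe] add [tgr] -> 5 lines: rca zaro tgr rfqqo isbu
Hunk 6: at line 2 remove [tgr] add [mtd] -> 5 lines: rca zaro mtd rfqqo isbu
Hunk 7: at line 1 remove [mtd] add [ismpx] -> 5 lines: rca zaro ismpx rfqqo isbu
Final line count: 5

Answer: 5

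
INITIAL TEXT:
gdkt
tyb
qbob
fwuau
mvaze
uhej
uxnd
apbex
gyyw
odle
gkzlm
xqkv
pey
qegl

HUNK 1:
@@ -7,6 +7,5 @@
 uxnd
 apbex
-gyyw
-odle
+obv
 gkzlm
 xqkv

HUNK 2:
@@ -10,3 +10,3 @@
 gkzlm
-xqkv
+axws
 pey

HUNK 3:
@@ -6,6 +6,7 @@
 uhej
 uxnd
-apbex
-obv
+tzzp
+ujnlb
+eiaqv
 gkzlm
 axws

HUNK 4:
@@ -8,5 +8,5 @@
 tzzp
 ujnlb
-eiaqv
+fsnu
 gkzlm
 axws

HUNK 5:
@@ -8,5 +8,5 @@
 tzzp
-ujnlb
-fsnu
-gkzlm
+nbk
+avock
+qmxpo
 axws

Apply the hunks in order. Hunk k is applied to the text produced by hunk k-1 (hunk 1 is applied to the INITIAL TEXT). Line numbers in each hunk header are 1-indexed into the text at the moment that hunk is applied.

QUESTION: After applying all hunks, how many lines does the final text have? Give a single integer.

Answer: 14

Derivation:
Hunk 1: at line 7 remove [gyyw,odle] add [obv] -> 13 lines: gdkt tyb qbob fwuau mvaze uhej uxnd apbex obv gkzlm xqkv pey qegl
Hunk 2: at line 10 remove [xqkv] add [axws] -> 13 lines: gdkt tyb qbob fwuau mvaze uhej uxnd apbex obv gkzlm axws pey qegl
Hunk 3: at line 6 remove [apbex,obv] add [tzzp,ujnlb,eiaqv] -> 14 lines: gdkt tyb qbob fwuau mvaze uhej uxnd tzzp ujnlb eiaqv gkzlm axws pey qegl
Hunk 4: at line 8 remove [eiaqv] add [fsnu] -> 14 lines: gdkt tyb qbob fwuau mvaze uhej uxnd tzzp ujnlb fsnu gkzlm axws pey qegl
Hunk 5: at line 8 remove [ujnlb,fsnu,gkzlm] add [nbk,avock,qmxpo] -> 14 lines: gdkt tyb qbob fwuau mvaze uhej uxnd tzzp nbk avock qmxpo axws pey qegl
Final line count: 14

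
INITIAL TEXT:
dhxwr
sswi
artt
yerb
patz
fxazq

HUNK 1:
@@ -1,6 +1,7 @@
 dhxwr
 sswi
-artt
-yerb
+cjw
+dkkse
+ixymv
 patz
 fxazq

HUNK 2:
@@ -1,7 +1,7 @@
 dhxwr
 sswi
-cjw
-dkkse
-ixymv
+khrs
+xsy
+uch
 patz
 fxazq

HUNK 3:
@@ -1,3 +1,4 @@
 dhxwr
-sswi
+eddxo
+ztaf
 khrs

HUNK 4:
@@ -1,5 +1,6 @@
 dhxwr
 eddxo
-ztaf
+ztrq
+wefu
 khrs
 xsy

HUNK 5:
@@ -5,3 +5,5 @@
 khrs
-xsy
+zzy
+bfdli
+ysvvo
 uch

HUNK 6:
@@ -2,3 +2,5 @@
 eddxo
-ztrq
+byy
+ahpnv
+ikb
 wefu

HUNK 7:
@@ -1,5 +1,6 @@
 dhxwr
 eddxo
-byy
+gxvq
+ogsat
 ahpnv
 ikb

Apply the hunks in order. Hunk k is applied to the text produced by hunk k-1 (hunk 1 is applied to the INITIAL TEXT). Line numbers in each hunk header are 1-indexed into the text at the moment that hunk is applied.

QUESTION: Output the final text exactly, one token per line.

Answer: dhxwr
eddxo
gxvq
ogsat
ahpnv
ikb
wefu
khrs
zzy
bfdli
ysvvo
uch
patz
fxazq

Derivation:
Hunk 1: at line 1 remove [artt,yerb] add [cjw,dkkse,ixymv] -> 7 lines: dhxwr sswi cjw dkkse ixymv patz fxazq
Hunk 2: at line 1 remove [cjw,dkkse,ixymv] add [khrs,xsy,uch] -> 7 lines: dhxwr sswi khrs xsy uch patz fxazq
Hunk 3: at line 1 remove [sswi] add [eddxo,ztaf] -> 8 lines: dhxwr eddxo ztaf khrs xsy uch patz fxazq
Hunk 4: at line 1 remove [ztaf] add [ztrq,wefu] -> 9 lines: dhxwr eddxo ztrq wefu khrs xsy uch patz fxazq
Hunk 5: at line 5 remove [xsy] add [zzy,bfdli,ysvvo] -> 11 lines: dhxwr eddxo ztrq wefu khrs zzy bfdli ysvvo uch patz fxazq
Hunk 6: at line 2 remove [ztrq] add [byy,ahpnv,ikb] -> 13 lines: dhxwr eddxo byy ahpnv ikb wefu khrs zzy bfdli ysvvo uch patz fxazq
Hunk 7: at line 1 remove [byy] add [gxvq,ogsat] -> 14 lines: dhxwr eddxo gxvq ogsat ahpnv ikb wefu khrs zzy bfdli ysvvo uch patz fxazq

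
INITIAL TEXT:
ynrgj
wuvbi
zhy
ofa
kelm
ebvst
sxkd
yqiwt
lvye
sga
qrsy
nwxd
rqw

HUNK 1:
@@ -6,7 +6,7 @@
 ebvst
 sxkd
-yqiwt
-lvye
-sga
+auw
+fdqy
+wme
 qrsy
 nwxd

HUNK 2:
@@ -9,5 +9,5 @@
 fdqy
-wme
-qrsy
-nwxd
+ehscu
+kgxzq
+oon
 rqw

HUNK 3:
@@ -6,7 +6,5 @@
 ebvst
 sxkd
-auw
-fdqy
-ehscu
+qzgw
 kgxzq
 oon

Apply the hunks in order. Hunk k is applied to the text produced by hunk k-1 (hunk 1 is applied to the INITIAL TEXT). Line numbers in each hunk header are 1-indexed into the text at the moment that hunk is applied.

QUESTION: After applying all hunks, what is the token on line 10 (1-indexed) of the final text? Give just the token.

Answer: oon

Derivation:
Hunk 1: at line 6 remove [yqiwt,lvye,sga] add [auw,fdqy,wme] -> 13 lines: ynrgj wuvbi zhy ofa kelm ebvst sxkd auw fdqy wme qrsy nwxd rqw
Hunk 2: at line 9 remove [wme,qrsy,nwxd] add [ehscu,kgxzq,oon] -> 13 lines: ynrgj wuvbi zhy ofa kelm ebvst sxkd auw fdqy ehscu kgxzq oon rqw
Hunk 3: at line 6 remove [auw,fdqy,ehscu] add [qzgw] -> 11 lines: ynrgj wuvbi zhy ofa kelm ebvst sxkd qzgw kgxzq oon rqw
Final line 10: oon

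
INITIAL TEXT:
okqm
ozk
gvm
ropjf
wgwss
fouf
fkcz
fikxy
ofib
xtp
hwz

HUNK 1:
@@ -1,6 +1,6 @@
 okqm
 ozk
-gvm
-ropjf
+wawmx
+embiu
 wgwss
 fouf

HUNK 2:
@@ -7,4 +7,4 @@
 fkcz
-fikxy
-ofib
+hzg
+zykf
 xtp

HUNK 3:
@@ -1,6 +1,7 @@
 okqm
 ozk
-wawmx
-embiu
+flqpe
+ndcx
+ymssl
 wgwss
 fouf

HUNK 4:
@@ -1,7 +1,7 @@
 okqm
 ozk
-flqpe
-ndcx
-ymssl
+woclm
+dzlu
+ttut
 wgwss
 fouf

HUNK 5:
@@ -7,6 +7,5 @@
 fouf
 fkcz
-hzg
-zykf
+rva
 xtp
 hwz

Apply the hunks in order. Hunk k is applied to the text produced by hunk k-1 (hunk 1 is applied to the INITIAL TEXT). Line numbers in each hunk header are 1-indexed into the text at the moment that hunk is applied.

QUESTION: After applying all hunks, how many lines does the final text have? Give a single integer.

Answer: 11

Derivation:
Hunk 1: at line 1 remove [gvm,ropjf] add [wawmx,embiu] -> 11 lines: okqm ozk wawmx embiu wgwss fouf fkcz fikxy ofib xtp hwz
Hunk 2: at line 7 remove [fikxy,ofib] add [hzg,zykf] -> 11 lines: okqm ozk wawmx embiu wgwss fouf fkcz hzg zykf xtp hwz
Hunk 3: at line 1 remove [wawmx,embiu] add [flqpe,ndcx,ymssl] -> 12 lines: okqm ozk flqpe ndcx ymssl wgwss fouf fkcz hzg zykf xtp hwz
Hunk 4: at line 1 remove [flqpe,ndcx,ymssl] add [woclm,dzlu,ttut] -> 12 lines: okqm ozk woclm dzlu ttut wgwss fouf fkcz hzg zykf xtp hwz
Hunk 5: at line 7 remove [hzg,zykf] add [rva] -> 11 lines: okqm ozk woclm dzlu ttut wgwss fouf fkcz rva xtp hwz
Final line count: 11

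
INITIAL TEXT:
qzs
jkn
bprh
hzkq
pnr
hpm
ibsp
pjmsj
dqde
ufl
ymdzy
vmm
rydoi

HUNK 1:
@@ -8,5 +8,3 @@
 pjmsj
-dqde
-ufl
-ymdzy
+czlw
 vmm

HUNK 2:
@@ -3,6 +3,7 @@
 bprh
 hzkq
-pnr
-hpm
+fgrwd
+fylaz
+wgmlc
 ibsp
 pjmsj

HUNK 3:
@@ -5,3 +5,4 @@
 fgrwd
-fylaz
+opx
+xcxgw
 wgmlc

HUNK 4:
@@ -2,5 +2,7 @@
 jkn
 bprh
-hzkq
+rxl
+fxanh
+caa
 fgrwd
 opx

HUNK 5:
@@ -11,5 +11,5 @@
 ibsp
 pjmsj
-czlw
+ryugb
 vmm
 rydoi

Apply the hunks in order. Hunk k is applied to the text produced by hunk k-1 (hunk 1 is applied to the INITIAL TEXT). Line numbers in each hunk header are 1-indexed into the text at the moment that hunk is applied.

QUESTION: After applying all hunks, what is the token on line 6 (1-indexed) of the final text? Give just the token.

Answer: caa

Derivation:
Hunk 1: at line 8 remove [dqde,ufl,ymdzy] add [czlw] -> 11 lines: qzs jkn bprh hzkq pnr hpm ibsp pjmsj czlw vmm rydoi
Hunk 2: at line 3 remove [pnr,hpm] add [fgrwd,fylaz,wgmlc] -> 12 lines: qzs jkn bprh hzkq fgrwd fylaz wgmlc ibsp pjmsj czlw vmm rydoi
Hunk 3: at line 5 remove [fylaz] add [opx,xcxgw] -> 13 lines: qzs jkn bprh hzkq fgrwd opx xcxgw wgmlc ibsp pjmsj czlw vmm rydoi
Hunk 4: at line 2 remove [hzkq] add [rxl,fxanh,caa] -> 15 lines: qzs jkn bprh rxl fxanh caa fgrwd opx xcxgw wgmlc ibsp pjmsj czlw vmm rydoi
Hunk 5: at line 11 remove [czlw] add [ryugb] -> 15 lines: qzs jkn bprh rxl fxanh caa fgrwd opx xcxgw wgmlc ibsp pjmsj ryugb vmm rydoi
Final line 6: caa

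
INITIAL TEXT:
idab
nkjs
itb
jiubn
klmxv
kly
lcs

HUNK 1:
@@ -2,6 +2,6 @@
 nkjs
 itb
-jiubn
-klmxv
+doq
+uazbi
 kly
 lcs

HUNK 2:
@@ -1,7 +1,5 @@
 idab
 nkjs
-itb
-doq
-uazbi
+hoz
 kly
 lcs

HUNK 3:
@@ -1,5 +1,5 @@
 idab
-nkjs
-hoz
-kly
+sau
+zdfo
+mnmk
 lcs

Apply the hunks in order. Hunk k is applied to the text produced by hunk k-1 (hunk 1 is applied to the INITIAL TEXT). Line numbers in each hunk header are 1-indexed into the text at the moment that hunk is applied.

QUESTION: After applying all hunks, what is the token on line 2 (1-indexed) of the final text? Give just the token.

Answer: sau

Derivation:
Hunk 1: at line 2 remove [jiubn,klmxv] add [doq,uazbi] -> 7 lines: idab nkjs itb doq uazbi kly lcs
Hunk 2: at line 1 remove [itb,doq,uazbi] add [hoz] -> 5 lines: idab nkjs hoz kly lcs
Hunk 3: at line 1 remove [nkjs,hoz,kly] add [sau,zdfo,mnmk] -> 5 lines: idab sau zdfo mnmk lcs
Final line 2: sau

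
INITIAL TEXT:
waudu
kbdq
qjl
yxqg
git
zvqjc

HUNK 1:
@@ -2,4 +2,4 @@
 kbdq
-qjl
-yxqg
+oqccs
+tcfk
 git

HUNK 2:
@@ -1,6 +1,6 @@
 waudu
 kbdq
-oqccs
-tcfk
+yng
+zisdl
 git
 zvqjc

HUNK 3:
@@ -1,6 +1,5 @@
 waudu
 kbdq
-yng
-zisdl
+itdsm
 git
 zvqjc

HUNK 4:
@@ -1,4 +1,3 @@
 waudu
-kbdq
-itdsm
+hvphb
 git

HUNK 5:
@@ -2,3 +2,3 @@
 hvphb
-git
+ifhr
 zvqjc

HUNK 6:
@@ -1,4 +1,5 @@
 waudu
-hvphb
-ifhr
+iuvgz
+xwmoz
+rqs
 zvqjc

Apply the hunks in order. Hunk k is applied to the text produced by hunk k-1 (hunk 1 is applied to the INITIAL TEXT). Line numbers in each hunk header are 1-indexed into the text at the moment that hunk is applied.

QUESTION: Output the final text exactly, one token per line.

Hunk 1: at line 2 remove [qjl,yxqg] add [oqccs,tcfk] -> 6 lines: waudu kbdq oqccs tcfk git zvqjc
Hunk 2: at line 1 remove [oqccs,tcfk] add [yng,zisdl] -> 6 lines: waudu kbdq yng zisdl git zvqjc
Hunk 3: at line 1 remove [yng,zisdl] add [itdsm] -> 5 lines: waudu kbdq itdsm git zvqjc
Hunk 4: at line 1 remove [kbdq,itdsm] add [hvphb] -> 4 lines: waudu hvphb git zvqjc
Hunk 5: at line 2 remove [git] add [ifhr] -> 4 lines: waudu hvphb ifhr zvqjc
Hunk 6: at line 1 remove [hvphb,ifhr] add [iuvgz,xwmoz,rqs] -> 5 lines: waudu iuvgz xwmoz rqs zvqjc

Answer: waudu
iuvgz
xwmoz
rqs
zvqjc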